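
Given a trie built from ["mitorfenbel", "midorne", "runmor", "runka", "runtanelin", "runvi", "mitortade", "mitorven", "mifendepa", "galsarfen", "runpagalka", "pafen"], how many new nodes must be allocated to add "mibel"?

The longest prefix of "mibel" already in the trie is "mi" (length 2).
New nodes needed: |"mibel"| − 2 = 5 − 2 = 3.

3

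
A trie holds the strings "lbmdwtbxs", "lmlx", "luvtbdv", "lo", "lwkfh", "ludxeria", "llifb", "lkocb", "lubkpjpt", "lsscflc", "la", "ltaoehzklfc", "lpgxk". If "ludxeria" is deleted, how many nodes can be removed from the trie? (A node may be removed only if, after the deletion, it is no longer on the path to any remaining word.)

6

Walk "ludxeria" from the leaf back toward the root, removing each node that no remaining word uses.
The suffix "dxeria" (6 nodes) is used only by "ludxeria"; the node for "lu" still has the child "v", so pruning stops there.
Nodes removed: 6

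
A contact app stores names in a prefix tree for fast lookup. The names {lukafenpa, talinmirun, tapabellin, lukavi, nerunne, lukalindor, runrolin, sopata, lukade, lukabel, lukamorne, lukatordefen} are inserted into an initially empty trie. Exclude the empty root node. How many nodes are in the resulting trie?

74

For each word, the new-node count is its length minus the longest prefix already in the trie:
  "lukafenpa" → 9 new (l, u, k, a, f, e, n, p, a)
  "talinmirun" → 10 new (t, a, l, i, n, m, i, r, u, n)
  "tapabellin" → prefix "ta" already present; 8 new (p, a, b, e, l, l, i, n)
  "lukavi" → prefix "luka" already present; 2 new (v, i)
  "nerunne" → 7 new (n, e, r, u, n, n, e)
  "lukalindor" → prefix "luka" already present; 6 new (l, i, n, d, o, r)
  "runrolin" → 8 new (r, u, n, r, o, l, i, n)
  "sopata" → 6 new (s, o, p, a, t, a)
  "lukade" → prefix "luka" already present; 2 new (d, e)
  "lukabel" → prefix "luka" already present; 3 new (b, e, l)
  "lukamorne" → prefix "luka" already present; 5 new (m, o, r, n, e)
  "lukatordefen" → prefix "luka" already present; 8 new (t, o, r, d, e, f, e, n)
Total nodes = 9 + 10 + 8 + 2 + 7 + 6 + 8 + 6 + 2 + 3 + 5 + 8 = 74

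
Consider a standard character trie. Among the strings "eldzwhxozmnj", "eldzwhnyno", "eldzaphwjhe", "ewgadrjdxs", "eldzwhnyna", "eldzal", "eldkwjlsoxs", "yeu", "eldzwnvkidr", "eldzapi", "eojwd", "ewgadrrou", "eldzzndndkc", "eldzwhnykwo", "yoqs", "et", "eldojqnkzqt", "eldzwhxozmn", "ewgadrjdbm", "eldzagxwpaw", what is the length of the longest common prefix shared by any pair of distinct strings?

11

The deepest shared node is where two words last agree before diverging.
"eldzwhxozmn" and "eldzwhxozmnj" agree on "eldzwhxozmn" (11 characters) before diverging; nothing deeper is shared.
Longest shared-prefix length: 11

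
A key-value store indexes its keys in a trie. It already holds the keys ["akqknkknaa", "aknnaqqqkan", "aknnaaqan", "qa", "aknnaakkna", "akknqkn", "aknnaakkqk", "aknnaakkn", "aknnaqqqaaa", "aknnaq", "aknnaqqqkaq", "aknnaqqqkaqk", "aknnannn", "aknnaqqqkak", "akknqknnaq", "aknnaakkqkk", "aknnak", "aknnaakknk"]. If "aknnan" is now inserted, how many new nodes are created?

Every character of "aknnan" already lies on an existing path (it is a prefix of some stored word).
No new nodes are needed: 0.

0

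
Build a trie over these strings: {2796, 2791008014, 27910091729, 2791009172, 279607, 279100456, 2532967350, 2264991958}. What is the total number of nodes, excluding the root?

39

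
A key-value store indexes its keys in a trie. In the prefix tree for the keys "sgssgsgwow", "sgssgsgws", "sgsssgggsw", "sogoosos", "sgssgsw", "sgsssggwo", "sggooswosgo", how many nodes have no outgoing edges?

7

Leaves are exactly the stored words that no other stored word extends.
Those words: "sggooswosgo", "sgssgsgwow", "sgssgsgws", "sgssgsw", "sgsssgggsw", "sgsssggwo", "sogoosos"
Leaf count: 7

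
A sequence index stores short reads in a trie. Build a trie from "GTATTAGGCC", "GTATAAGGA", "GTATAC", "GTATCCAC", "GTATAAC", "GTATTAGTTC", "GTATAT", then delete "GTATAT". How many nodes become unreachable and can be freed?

1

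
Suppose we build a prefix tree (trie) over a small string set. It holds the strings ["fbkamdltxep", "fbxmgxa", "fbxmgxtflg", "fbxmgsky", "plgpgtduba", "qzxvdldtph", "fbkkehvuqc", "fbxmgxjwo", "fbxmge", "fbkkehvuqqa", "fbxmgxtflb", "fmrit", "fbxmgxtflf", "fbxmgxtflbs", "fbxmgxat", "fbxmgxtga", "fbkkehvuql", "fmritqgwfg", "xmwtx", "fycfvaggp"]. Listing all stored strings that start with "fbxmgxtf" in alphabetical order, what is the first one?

Filter for "fbxmgxtf…" and sort: "fbxmgxtflb", "fbxmgxtflbs", "fbxmgxtflf", "fbxmgxtflg"
The 1st is fbxmgxtflb.

fbxmgxtflb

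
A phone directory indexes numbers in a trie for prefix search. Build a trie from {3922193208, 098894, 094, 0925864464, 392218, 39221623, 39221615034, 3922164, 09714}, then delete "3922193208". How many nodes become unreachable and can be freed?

Walk "3922193208" from the leaf back toward the root, removing each node that no remaining word uses.
The suffix "93208" (5 nodes) is used only by "3922193208"; the node for "39221" still has the child "8", so pruning stops there.
Nodes removed: 5

5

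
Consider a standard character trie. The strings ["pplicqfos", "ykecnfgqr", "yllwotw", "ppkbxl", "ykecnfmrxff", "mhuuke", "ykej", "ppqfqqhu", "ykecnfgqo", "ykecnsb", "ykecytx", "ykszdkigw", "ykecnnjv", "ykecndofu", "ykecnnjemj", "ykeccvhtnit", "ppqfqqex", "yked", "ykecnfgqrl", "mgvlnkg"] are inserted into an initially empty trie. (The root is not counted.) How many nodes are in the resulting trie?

Trace insertions, counting only characters that open a new branch:
  "pplicqfos" → 9 new (p, p, l, i, c, q, f, o, s)
  "ykecnfgqr" → 9 new (y, k, e, c, n, f, g, q, r)
  "yllwotw" → prefix "y" already present; 6 new (l, l, w, o, t, w)
  "ppkbxl" → prefix "pp" already present; 4 new (k, b, x, l)
  "ykecnfmrxff" → prefix "ykecnf" already present; 5 new (m, r, x, f, f)
  "mhuuke" → 6 new (m, h, u, u, k, e)
  "ykej" → prefix "yke" already present; 1 new (j)
  "ppqfqqhu" → prefix "pp" already present; 6 new (q, f, q, q, h, u)
  "ykecnfgqo" → prefix "ykecnfgq" already present; 1 new (o)
  "ykecnsb" → prefix "ykecn" already present; 2 new (s, b)
  "ykecytx" → prefix "ykec" already present; 3 new (y, t, x)
  "ykszdkigw" → prefix "yk" already present; 7 new (s, z, d, k, i, g, w)
  "ykecnnjv" → prefix "ykecn" already present; 3 new (n, j, v)
  "ykecndofu" → prefix "ykecn" already present; 4 new (d, o, f, u)
  "ykecnnjemj" → prefix "ykecnnj" already present; 3 new (e, m, j)
  "ykeccvhtnit" → prefix "ykec" already present; 7 new (c, v, h, t, n, i, t)
  "ppqfqqex" → prefix "ppqfqq" already present; 2 new (e, x)
  "yked" → prefix "yke" already present; 1 new (d)
  "ykecnfgqrl" → prefix "ykecnfgqr" already present; 1 new (l)
  "mgvlnkg" → prefix "m" already present; 6 new (g, v, l, n, k, g)
Total nodes = 9 + 9 + 6 + 4 + 5 + 6 + 1 + 6 + 1 + 2 + 3 + 7 + 3 + 4 + 3 + 7 + 2 + 1 + 1 + 6 = 86

86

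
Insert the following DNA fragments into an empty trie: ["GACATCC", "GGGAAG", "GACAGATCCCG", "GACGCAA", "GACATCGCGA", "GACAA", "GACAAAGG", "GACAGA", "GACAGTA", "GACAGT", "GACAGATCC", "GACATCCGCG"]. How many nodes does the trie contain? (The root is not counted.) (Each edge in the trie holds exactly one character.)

36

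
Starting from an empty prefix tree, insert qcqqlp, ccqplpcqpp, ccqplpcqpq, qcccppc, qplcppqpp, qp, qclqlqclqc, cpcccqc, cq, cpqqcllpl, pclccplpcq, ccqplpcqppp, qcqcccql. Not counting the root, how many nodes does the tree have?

68

Count nodes per top-level branch (shared prefixes stored once):
  'c'-branch (ccqplpcqpp, ccqplpcqppp, ccqplpcqpq, cpcccqc, cpqqcllpl, cq): 26 nodes
  'p'-branch (pclccplpcq): 10 nodes
  'q'-branch (qcccppc, qclqlqclqc, qcqcccql, qcqqlp, qp, qplcppqpp): 32 nodes
Sum: 68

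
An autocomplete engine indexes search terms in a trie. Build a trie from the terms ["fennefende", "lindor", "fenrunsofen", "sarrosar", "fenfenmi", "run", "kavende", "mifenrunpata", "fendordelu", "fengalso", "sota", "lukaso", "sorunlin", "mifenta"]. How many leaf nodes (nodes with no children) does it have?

A leaf is a node with no children — equivalently, the end of a word that is not a proper prefix of any other stored word.
Those words: "fendordelu", "fenfenmi", "fengalso", "fennefende", "fenrunsofen", "kavende", "lindor", "lukaso", "mifenrunpata", "mifenta", "run", "sarrosar", "sorunlin", "sota"
Leaf count: 14

14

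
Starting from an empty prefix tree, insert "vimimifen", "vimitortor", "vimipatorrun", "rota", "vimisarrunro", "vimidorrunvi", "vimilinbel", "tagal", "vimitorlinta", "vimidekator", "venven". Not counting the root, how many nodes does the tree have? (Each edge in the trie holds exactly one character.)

Insert word by word; a character creates a node only if that edge doesn't already exist:
  "vimimifen" → 9 new (v, i, m, i, m, i, f, e, n)
  "vimitortor" → prefix "vimi" already present; 6 new (t, o, r, t, o, r)
  "vimipatorrun" → prefix "vimi" already present; 8 new (p, a, t, o, r, r, u, n)
  "rota" → 4 new (r, o, t, a)
  "vimisarrunro" → prefix "vimi" already present; 8 new (s, a, r, r, u, n, r, o)
  "vimidorrunvi" → prefix "vimi" already present; 8 new (d, o, r, r, u, n, v, i)
  "vimilinbel" → prefix "vimi" already present; 6 new (l, i, n, b, e, l)
  "tagal" → 5 new (t, a, g, a, l)
  "vimitorlinta" → prefix "vimitor" already present; 5 new (l, i, n, t, a)
  "vimidekator" → prefix "vimid" already present; 6 new (e, k, a, t, o, r)
  "venven" → prefix "v" already present; 5 new (e, n, v, e, n)
Total nodes = 9 + 6 + 8 + 4 + 8 + 8 + 6 + 5 + 5 + 6 + 5 = 70

70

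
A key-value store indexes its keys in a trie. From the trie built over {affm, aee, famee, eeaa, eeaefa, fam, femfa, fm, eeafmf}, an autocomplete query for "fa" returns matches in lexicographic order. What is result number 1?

fam

Filter for "fa…" and sort: "fam", "famee"
The 1st is fam.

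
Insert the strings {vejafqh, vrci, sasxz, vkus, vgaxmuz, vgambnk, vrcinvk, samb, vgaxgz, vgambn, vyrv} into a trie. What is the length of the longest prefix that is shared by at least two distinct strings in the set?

The deepest shared node is where two words last agree before diverging.
e.g. "vgambn" and "vgambnk" share the prefix "vgambn" of length 6; no pair shares a longer one.
Longest shared-prefix length: 6

6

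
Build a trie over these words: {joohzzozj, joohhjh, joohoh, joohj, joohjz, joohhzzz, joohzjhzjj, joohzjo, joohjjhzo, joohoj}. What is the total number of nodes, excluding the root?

For each word, the new-node count is its length minus the longest prefix already in the trie:
  "joohzzozj" → 9 new (j, o, o, h, z, z, o, z, j)
  "joohhjh" → prefix "jooh" already present; 3 new (h, j, h)
  "joohoh" → prefix "jooh" already present; 2 new (o, h)
  "joohj" → prefix "jooh" already present; 1 new (j)
  "joohjz" → prefix "joohj" already present; 1 new (z)
  "joohhzzz" → prefix "joohh" already present; 3 new (z, z, z)
  "joohzjhzjj" → prefix "joohz" already present; 5 new (j, h, z, j, j)
  "joohzjo" → prefix "joohzj" already present; 1 new (o)
  "joohjjhzo" → prefix "joohj" already present; 4 new (j, h, z, o)
  "joohoj" → prefix "jooho" already present; 1 new (j)
Total nodes = 9 + 3 + 2 + 1 + 1 + 3 + 5 + 1 + 4 + 1 = 30

30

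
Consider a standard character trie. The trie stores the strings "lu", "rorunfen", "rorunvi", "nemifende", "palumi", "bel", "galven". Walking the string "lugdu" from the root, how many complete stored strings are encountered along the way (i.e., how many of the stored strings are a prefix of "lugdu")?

1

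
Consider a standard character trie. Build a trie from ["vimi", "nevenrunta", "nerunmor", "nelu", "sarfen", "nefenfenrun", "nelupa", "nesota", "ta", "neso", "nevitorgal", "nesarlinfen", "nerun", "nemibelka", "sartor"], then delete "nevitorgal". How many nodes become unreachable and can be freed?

7

A node on "nevitorgal"'s path can go only if nothing else ends at it or branches off below it.
The suffix "itorgal" (7 nodes) is used only by "nevitorgal"; the node for "nev" still has the child "e", so pruning stops there.
Nodes removed: 7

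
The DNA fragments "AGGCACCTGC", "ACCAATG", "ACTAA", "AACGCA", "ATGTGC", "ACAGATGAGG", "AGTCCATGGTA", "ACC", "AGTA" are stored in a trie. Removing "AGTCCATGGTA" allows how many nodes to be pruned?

8

After clearing the end-marker at "AGTCCATGGTA", prune upward until reaching a node still needed by another word.
The suffix "CCATGGTA" (8 nodes) is used only by "AGTCCATGGTA"; the node for "AGT" still has the child "A", so pruning stops there.
Nodes removed: 8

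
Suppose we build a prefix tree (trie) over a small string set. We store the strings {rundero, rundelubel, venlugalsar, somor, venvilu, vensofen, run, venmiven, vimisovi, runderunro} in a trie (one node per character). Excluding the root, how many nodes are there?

For each word, the new-node count is its length minus the longest prefix already in the trie:
  "rundero" → 7 new (r, u, n, d, e, r, o)
  "rundelubel" → prefix "runde" already present; 5 new (l, u, b, e, l)
  "venlugalsar" → 11 new (v, e, n, l, u, g, a, l, s, a, r)
  "somor" → 5 new (s, o, m, o, r)
  "venvilu" → prefix "ven" already present; 4 new (v, i, l, u)
  "vensofen" → prefix "ven" already present; 5 new (s, o, f, e, n)
  "run" → prefix "run" already present; 0 new (none)
  "venmiven" → prefix "ven" already present; 5 new (m, i, v, e, n)
  "vimisovi" → prefix "v" already present; 7 new (i, m, i, s, o, v, i)
  "runderunro" → prefix "runder" already present; 4 new (u, n, r, o)
Total nodes = 7 + 5 + 11 + 5 + 4 + 5 + 0 + 5 + 7 + 4 = 53

53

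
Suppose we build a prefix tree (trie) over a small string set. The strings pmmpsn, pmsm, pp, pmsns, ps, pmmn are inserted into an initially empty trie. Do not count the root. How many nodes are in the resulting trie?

13

Insert word by word; a character creates a node only if that edge doesn't already exist:
  "pmmpsn" → 6 new (p, m, m, p, s, n)
  "pmsm" → prefix "pm" already present; 2 new (s, m)
  "pp" → prefix "p" already present; 1 new (p)
  "pmsns" → prefix "pms" already present; 2 new (n, s)
  "ps" → prefix "p" already present; 1 new (s)
  "pmmn" → prefix "pmm" already present; 1 new (n)
Total nodes = 6 + 2 + 1 + 2 + 1 + 1 = 13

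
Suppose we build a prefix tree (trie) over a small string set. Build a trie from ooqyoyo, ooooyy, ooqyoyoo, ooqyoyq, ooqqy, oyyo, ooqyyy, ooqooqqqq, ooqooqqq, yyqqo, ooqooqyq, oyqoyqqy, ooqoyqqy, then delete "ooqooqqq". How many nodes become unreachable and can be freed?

0

After clearing the end-marker at "ooqooqqq", prune upward until reaching a node still needed by another word.
Every node on "ooqooqqq" is still needed (e.g. by "ooqooqqqq"), so nothing is freed.
Nodes removed: 0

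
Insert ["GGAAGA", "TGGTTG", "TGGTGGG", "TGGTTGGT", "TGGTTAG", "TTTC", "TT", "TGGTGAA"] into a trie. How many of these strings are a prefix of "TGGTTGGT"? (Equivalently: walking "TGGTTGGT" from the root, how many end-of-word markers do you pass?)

Walk "TGGTTGGT" from the root; an end-of-word marker is hit whenever a stored word is a prefix of "TGGTTGGT".
Prefixes of the query that are stored words: "TGGTTG", "TGGTTGGT"
Count: 2

2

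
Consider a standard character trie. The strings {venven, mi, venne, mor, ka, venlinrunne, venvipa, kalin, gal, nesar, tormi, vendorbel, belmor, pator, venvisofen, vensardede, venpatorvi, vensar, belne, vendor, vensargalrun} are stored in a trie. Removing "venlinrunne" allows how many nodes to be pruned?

A node on "venlinrunne"'s path can go only if nothing else ends at it or branches off below it.
The suffix "linrunne" (8 nodes) is used only by "venlinrunne"; the node for "ven" still has the child "v", so pruning stops there.
Nodes removed: 8

8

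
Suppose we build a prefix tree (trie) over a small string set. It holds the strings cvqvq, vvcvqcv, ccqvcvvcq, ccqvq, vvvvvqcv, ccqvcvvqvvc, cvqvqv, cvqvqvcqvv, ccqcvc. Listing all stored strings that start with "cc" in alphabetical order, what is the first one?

ccqcvc

Words with prefix "cc", in lexicographic order: "ccqcvc", "ccqvcvvcq", "ccqvcvvqvvc", "ccqvq"
Position 1: ccqcvc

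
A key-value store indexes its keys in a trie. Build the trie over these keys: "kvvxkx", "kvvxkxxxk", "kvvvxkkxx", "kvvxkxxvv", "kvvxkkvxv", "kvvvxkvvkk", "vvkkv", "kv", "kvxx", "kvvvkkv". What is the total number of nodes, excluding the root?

Count nodes per top-level branch (shared prefixes stored once):
  'k'-branch (kv, kvvvkkv, kvvvxkkxx, kvvvxkvvkk, kvvxkkvxv, kvvxkx, kvvxkxxvv, kvvxkxxxk, kvxx): 30 nodes
  'v'-branch (vvkkv): 5 nodes
Sum: 35

35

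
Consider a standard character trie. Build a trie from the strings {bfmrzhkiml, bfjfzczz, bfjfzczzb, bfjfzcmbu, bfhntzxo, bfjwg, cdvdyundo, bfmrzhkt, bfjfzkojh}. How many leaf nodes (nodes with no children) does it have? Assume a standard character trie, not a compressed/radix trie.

8

A leaf is a node with no children — equivalently, the end of a word that is not a proper prefix of any other stored word.
Those words: "bfhntzxo", "bfjfzcmbu", "bfjfzczzb", "bfjfzkojh", "bfjwg", "bfmrzhkiml", "bfmrzhkt", "cdvdyundo"
Leaf count: 8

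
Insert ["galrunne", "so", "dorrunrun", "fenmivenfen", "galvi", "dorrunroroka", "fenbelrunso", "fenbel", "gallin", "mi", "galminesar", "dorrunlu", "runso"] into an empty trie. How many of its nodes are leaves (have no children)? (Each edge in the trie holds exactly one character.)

A leaf is a node with no children — equivalently, the end of a word that is not a proper prefix of any other stored word.
Those words: "dorrunlu", "dorrunroroka", "dorrunrun", "fenbelrunso", "fenmivenfen", "gallin", "galminesar", "galrunne", "galvi", "mi", "runso", "so"
Leaf count: 12

12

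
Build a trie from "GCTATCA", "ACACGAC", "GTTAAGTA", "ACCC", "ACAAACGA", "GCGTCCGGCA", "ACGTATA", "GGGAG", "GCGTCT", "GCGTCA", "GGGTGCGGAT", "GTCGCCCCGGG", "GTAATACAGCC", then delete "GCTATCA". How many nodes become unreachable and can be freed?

5

After clearing the end-marker at "GCTATCA", prune upward until reaching a node still needed by another word.
The suffix "TATCA" (5 nodes) is used only by "GCTATCA"; the node for "GC" still has the child "G", so pruning stops there.
Nodes removed: 5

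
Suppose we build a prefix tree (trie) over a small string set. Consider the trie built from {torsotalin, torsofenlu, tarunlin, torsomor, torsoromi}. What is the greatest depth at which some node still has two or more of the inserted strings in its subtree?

5

Look for the deepest trie node that still has at least two words in its subtree.
e.g. "torsofenlu" and "torsomor" share the prefix "torso" of length 5; no pair shares a longer one.
Longest shared-prefix length: 5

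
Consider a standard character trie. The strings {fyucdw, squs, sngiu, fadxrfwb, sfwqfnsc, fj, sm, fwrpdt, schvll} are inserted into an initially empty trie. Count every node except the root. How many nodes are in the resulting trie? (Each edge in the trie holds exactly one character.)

40

Count nodes per top-level branch (shared prefixes stored once):
  'f'-branch (fadxrfwb, fj, fwrpdt, fyucdw): 19 nodes
  's'-branch (schvll, sfwqfnsc, sm, sngiu, squs): 21 nodes
Sum: 40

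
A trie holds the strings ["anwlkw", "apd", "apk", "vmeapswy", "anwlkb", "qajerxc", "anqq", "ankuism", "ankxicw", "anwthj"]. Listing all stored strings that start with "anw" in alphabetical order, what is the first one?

anwlkb

DFS of the "anw" subtree visits, in order: "anwlkb", "anwlkw", "anwthj"
The 1st is anwlkb.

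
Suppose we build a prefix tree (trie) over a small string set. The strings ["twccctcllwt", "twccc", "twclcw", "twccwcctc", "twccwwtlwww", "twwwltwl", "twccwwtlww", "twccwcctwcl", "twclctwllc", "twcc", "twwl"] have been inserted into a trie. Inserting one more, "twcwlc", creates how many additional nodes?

The longest prefix of "twcwlc" already in the trie is "twc" (length 3).
Each of the 3 remaining characters creates one node.

3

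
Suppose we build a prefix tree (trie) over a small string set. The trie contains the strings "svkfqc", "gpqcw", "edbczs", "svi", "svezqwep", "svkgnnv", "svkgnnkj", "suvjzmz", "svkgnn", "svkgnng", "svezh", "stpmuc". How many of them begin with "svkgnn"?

4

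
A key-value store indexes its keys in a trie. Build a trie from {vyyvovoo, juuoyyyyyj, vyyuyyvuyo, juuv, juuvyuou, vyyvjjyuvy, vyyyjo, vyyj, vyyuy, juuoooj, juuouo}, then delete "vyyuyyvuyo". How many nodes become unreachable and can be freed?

After clearing the end-marker at "vyyuyyvuyo", prune upward until reaching a node still needed by another word.
The suffix "yvuyo" (5 nodes) is used only by "vyyuyyvuyo"; "vyyuy" is itself a stored word, so pruning stops there.
Nodes removed: 5

5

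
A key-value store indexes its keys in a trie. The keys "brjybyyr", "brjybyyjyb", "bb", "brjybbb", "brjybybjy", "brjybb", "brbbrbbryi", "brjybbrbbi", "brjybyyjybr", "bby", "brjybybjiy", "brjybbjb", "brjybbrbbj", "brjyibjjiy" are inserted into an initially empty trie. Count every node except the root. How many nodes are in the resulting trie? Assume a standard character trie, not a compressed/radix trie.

42

Insert word by word; a character creates a node only if that edge doesn't already exist:
  "brjybyyr" → 8 new (b, r, j, y, b, y, y, r)
  "brjybyyjyb" → prefix "brjybyy" already present; 3 new (j, y, b)
  "bb" → prefix "b" already present; 1 new (b)
  "brjybbb" → prefix "brjyb" already present; 2 new (b, b)
  "brjybybjy" → prefix "brjyby" already present; 3 new (b, j, y)
  "brjybb" → prefix "brjybb" already present; 0 new (none)
  "brbbrbbryi" → prefix "br" already present; 8 new (b, b, r, b, b, r, y, i)
  "brjybbrbbi" → prefix "brjybb" already present; 4 new (r, b, b, i)
  "brjybyyjybr" → prefix "brjybyyjyb" already present; 1 new (r)
  "bby" → prefix "bb" already present; 1 new (y)
  "brjybybjiy" → prefix "brjybybj" already present; 2 new (i, y)
  "brjybbjb" → prefix "brjybb" already present; 2 new (j, b)
  "brjybbrbbj" → prefix "brjybbrbb" already present; 1 new (j)
  "brjyibjjiy" → prefix "brjy" already present; 6 new (i, b, j, j, i, y)
Total nodes = 8 + 3 + 1 + 2 + 3 + 0 + 8 + 4 + 1 + 1 + 2 + 2 + 1 + 6 = 42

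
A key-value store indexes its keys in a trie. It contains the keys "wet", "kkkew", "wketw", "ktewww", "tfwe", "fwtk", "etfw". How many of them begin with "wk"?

1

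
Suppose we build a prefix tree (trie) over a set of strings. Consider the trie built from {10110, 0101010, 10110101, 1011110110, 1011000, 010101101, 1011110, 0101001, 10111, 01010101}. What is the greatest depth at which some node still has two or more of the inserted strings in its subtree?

7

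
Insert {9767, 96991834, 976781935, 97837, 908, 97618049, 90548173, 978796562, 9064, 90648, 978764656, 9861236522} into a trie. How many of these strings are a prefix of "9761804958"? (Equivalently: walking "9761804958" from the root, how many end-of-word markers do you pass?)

Check each prefix of "9761804958" against the stored set — each match is an end-marker on the path.
Prefixes of the query that are stored words: "97618049"
Count: 1

1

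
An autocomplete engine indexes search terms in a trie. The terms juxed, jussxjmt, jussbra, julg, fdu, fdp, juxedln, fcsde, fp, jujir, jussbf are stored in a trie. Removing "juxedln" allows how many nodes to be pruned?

After clearing the end-marker at "juxedln", prune upward until reaching a node still needed by another word.
The suffix "ln" (2 nodes) is used only by "juxedln"; "juxed" is itself a stored word, so pruning stops there.
Nodes removed: 2

2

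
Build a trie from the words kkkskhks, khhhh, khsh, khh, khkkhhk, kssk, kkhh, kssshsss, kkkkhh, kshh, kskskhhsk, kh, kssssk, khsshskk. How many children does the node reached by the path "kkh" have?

1

The children of the "kkh" node are the distinct next characters among strings starting with "kkh".
Characters that immediately follow "kkh" among the stored strings: {h}.
That node has 1 child edge.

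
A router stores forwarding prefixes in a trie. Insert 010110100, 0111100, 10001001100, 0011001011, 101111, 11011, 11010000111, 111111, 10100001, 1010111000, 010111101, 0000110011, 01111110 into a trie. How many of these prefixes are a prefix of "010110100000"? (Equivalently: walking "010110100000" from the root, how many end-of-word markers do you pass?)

1

Check each prefix of "010110100000" against the stored set — each match is an end-marker on the path.
Prefixes of the query that are stored words: "010110100"
Count: 1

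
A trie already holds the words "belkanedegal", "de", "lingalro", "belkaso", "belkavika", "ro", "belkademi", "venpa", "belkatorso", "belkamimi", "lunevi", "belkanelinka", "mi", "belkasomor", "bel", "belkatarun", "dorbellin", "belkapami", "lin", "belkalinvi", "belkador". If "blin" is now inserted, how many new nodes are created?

3

Walking "blin" from the root, the first 1 characters ("b") follow existing edges; "l" is the first miss.
So 4 − 1 = 3 new nodes.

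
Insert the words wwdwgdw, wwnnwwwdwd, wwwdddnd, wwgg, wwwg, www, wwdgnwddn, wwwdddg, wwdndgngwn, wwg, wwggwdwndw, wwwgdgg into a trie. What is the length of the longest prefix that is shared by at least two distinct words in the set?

6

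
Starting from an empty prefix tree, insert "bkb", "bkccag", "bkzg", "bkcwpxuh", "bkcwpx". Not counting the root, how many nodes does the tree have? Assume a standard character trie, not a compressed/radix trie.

14

Insert word by word; a character creates a node only if that edge doesn't already exist:
  "bkb" → 3 new (b, k, b)
  "bkccag" → prefix "bk" already present; 4 new (c, c, a, g)
  "bkzg" → prefix "bk" already present; 2 new (z, g)
  "bkcwpxuh" → prefix "bkc" already present; 5 new (w, p, x, u, h)
  "bkcwpx" → prefix "bkcwpx" already present; 0 new (none)
Total nodes = 3 + 4 + 2 + 5 + 0 = 14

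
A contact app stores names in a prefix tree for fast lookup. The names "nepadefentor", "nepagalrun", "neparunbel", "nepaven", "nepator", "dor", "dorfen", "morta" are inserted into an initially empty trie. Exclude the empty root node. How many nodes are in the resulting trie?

Insert word by word; a character creates a node only if that edge doesn't already exist:
  "nepadefentor" → 12 new (n, e, p, a, d, e, f, e, n, t, o, r)
  "nepagalrun" → prefix "nepa" already present; 6 new (g, a, l, r, u, n)
  "neparunbel" → prefix "nepa" already present; 6 new (r, u, n, b, e, l)
  "nepaven" → prefix "nepa" already present; 3 new (v, e, n)
  "nepator" → prefix "nepa" already present; 3 new (t, o, r)
  "dor" → 3 new (d, o, r)
  "dorfen" → prefix "dor" already present; 3 new (f, e, n)
  "morta" → 5 new (m, o, r, t, a)
Total nodes = 12 + 6 + 6 + 3 + 3 + 3 + 3 + 5 = 41

41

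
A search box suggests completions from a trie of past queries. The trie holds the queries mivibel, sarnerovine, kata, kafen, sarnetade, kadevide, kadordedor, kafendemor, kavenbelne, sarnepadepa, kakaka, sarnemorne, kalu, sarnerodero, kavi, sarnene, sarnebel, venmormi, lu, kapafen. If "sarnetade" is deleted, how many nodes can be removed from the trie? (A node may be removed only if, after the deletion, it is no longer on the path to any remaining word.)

After clearing the end-marker at "sarnetade", prune upward until reaching a node still needed by another word.
The suffix "tade" (4 nodes) is used only by "sarnetade"; the node for "sarne" still has the child "r", so pruning stops there.
Nodes removed: 4

4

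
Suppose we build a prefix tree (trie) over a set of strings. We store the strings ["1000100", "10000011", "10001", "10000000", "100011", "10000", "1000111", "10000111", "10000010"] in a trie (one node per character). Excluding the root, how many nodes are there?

Trie structure (* marks end of a word):
(root)
└─ 1
   └─ 0
      └─ 0
         └─ 0
            ├─ 0 *
            │  ├─ 0
            │  │  ├─ 0
            │  │  │  └─ 0 *
            │  │  └─ 1
            │  │     ├─ 0 *
            │  │     └─ 1 *
            │  └─ 1
            │     └─ 1
            │        └─ 1 *
            └─ 1 *
               ├─ 0
               │  └─ 0 *
               └─ 1 *
                  └─ 1 *
Counting every labelled node above: 19.

19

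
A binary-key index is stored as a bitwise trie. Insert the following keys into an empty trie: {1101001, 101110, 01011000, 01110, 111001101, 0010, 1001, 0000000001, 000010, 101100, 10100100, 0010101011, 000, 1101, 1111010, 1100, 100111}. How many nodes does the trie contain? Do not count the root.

65

Count nodes per top-level branch (shared prefixes stored once):
  '0'-branch (000, 0000000001, 000010, 0010, 0010101011, 01011000, 01110): 30 nodes
  '1'-branch (1001, 100111, 10100100, 101100, 101110, 1100, 1101, 1101001, 111001101, 1111010): 35 nodes
Sum: 65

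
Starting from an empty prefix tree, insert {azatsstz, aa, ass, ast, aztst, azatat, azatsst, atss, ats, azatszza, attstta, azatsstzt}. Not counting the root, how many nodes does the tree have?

Count nodes per top-level branch (shared prefixes stored once):
  'a'-branch (aa, ass, ast, ats, atss, attstta, azatat, azatsst, azatsstz, azatsstzt, azatszza, aztst): 29 nodes
Sum: 29

29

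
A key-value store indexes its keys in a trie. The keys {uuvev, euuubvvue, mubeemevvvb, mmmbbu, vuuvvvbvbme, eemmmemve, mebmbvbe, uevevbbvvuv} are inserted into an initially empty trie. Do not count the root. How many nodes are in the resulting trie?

66

For each word, the new-node count is its length minus the longest prefix already in the trie:
  "uuvev" → 5 new (u, u, v, e, v)
  "euuubvvue" → 9 new (e, u, u, u, b, v, v, u, e)
  "mubeemevvvb" → 11 new (m, u, b, e, e, m, e, v, v, v, b)
  "mmmbbu" → prefix "m" already present; 5 new (m, m, b, b, u)
  "vuuvvvbvbme" → 11 new (v, u, u, v, v, v, b, v, b, m, e)
  "eemmmemve" → prefix "e" already present; 8 new (e, m, m, m, e, m, v, e)
  "mebmbvbe" → prefix "m" already present; 7 new (e, b, m, b, v, b, e)
  "uevevbbvvuv" → prefix "u" already present; 10 new (e, v, e, v, b, b, v, v, u, v)
Total nodes = 5 + 9 + 11 + 5 + 11 + 8 + 7 + 10 = 66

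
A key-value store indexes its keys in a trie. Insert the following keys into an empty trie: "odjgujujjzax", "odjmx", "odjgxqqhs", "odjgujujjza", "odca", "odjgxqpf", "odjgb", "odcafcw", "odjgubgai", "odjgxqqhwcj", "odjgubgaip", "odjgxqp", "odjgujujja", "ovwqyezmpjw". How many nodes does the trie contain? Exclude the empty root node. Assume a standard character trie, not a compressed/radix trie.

46

Insert word by word; a character creates a node only if that edge doesn't already exist:
  "odjgujujjzax" → 12 new (o, d, j, g, u, j, u, j, j, z, a, x)
  "odjmx" → prefix "odj" already present; 2 new (m, x)
  "odjgxqqhs" → prefix "odjg" already present; 5 new (x, q, q, h, s)
  "odjgujujjza" → prefix "odjgujujjza" already present; 0 new (none)
  "odca" → prefix "od" already present; 2 new (c, a)
  "odjgxqpf" → prefix "odjgxq" already present; 2 new (p, f)
  "odjgb" → prefix "odjg" already present; 1 new (b)
  "odcafcw" → prefix "odca" already present; 3 new (f, c, w)
  "odjgubgai" → prefix "odjgu" already present; 4 new (b, g, a, i)
  "odjgxqqhwcj" → prefix "odjgxqqh" already present; 3 new (w, c, j)
  "odjgubgaip" → prefix "odjgubgai" already present; 1 new (p)
  "odjgxqp" → prefix "odjgxqp" already present; 0 new (none)
  "odjgujujja" → prefix "odjgujujj" already present; 1 new (a)
  "ovwqyezmpjw" → prefix "o" already present; 10 new (v, w, q, y, e, z, m, p, j, w)
Total nodes = 12 + 2 + 5 + 0 + 2 + 2 + 1 + 3 + 4 + 3 + 1 + 0 + 1 + 10 = 46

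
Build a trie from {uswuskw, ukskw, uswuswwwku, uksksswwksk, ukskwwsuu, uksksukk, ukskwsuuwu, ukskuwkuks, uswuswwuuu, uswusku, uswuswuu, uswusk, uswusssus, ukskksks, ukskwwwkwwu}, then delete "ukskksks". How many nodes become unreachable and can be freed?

A node on "ukskksks"'s path can go only if nothing else ends at it or branches off below it.
The suffix "ksks" (4 nodes) is used only by "ukskksks"; the node for "uksk" still has the child "w", so pruning stops there.
Nodes removed: 4

4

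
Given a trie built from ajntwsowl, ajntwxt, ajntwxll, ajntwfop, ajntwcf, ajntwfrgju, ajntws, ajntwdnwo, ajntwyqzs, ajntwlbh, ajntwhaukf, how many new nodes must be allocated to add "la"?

"la" shares no prefix with any stored word, so all 2 characters open new nodes.
2 − 0 = 2 new nodes.

2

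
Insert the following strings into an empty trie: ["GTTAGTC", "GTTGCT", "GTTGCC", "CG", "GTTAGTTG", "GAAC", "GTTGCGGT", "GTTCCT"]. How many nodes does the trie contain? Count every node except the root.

Insert word by word; a character creates a node only if that edge doesn't already exist:
  "GTTAGTC" → 7 new (G, T, T, A, G, T, C)
  "GTTGCT" → prefix "GTT" already present; 3 new (G, C, T)
  "GTTGCC" → prefix "GTTGC" already present; 1 new (C)
  "CG" → 2 new (C, G)
  "GTTAGTTG" → prefix "GTTAGT" already present; 2 new (T, G)
  "GAAC" → prefix "G" already present; 3 new (A, A, C)
  "GTTGCGGT" → prefix "GTTGC" already present; 3 new (G, G, T)
  "GTTCCT" → prefix "GTT" already present; 3 new (C, C, T)
Total nodes = 7 + 3 + 1 + 2 + 2 + 3 + 3 + 3 = 24

24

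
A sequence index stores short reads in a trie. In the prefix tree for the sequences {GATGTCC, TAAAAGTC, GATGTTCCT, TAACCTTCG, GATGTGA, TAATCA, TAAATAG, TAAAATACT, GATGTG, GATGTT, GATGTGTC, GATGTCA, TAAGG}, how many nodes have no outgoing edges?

11

Leaves are exactly the stored words that no other stored word extends.
Those words: "GATGTCA", "GATGTCC", "GATGTGA", "GATGTGTC", "GATGTTCCT", "TAAAAGTC", "TAAAATACT", "TAAATAG", "TAACCTTCG", "TAAGG", "TAATCA"
Leaf count: 11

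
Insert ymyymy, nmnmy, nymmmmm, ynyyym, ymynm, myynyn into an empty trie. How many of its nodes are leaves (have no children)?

Leaves are exactly the stored words that no other stored word extends.
Those words: "myynyn", "nmnmy", "nymmmmm", "ymynm", "ymyymy", "ynyyym"
Leaf count: 6

6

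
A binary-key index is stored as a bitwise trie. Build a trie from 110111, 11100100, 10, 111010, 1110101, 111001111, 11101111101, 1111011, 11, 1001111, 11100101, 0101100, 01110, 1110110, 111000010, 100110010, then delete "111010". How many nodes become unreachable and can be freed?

0

After clearing the end-marker at "111010", prune upward until reaching a node still needed by another word.
Every node on "111010" is still needed (e.g. by "1110101"), so nothing is freed.
Nodes removed: 0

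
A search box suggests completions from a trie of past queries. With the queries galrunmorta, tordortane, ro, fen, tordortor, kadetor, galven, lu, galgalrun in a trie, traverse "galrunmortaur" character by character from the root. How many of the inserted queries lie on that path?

1

Check each prefix of "galrunmortaur" against the stored set — each match is an end-marker on the path.
Prefixes of the query that are stored words: "galrunmorta"
Count: 1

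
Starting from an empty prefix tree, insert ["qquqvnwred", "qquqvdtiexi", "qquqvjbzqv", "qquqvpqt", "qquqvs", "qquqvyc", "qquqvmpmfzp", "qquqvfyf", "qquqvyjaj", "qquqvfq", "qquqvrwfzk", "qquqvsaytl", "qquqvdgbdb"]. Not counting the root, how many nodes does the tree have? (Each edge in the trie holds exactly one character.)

53

Trace insertions, counting only characters that open a new branch:
  "qquqvnwred" → 10 new (q, q, u, q, v, n, w, r, e, d)
  "qquqvdtiexi" → prefix "qquqv" already present; 6 new (d, t, i, e, x, i)
  "qquqvjbzqv" → prefix "qquqv" already present; 5 new (j, b, z, q, v)
  "qquqvpqt" → prefix "qquqv" already present; 3 new (p, q, t)
  "qquqvs" → prefix "qquqv" already present; 1 new (s)
  "qquqvyc" → prefix "qquqv" already present; 2 new (y, c)
  "qquqvmpmfzp" → prefix "qquqv" already present; 6 new (m, p, m, f, z, p)
  "qquqvfyf" → prefix "qquqv" already present; 3 new (f, y, f)
  "qquqvyjaj" → prefix "qquqvy" already present; 3 new (j, a, j)
  "qquqvfq" → prefix "qquqvf" already present; 1 new (q)
  "qquqvrwfzk" → prefix "qquqv" already present; 5 new (r, w, f, z, k)
  "qquqvsaytl" → prefix "qquqvs" already present; 4 new (a, y, t, l)
  "qquqvdgbdb" → prefix "qquqvd" already present; 4 new (g, b, d, b)
Total nodes = 10 + 6 + 5 + 3 + 1 + 2 + 6 + 3 + 3 + 1 + 5 + 4 + 4 = 53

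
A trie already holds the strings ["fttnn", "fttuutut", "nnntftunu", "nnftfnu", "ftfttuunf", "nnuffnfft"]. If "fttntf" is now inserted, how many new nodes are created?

"fttn" is already a path in the trie; the remaining "tf" must be added.
Each of the 2 remaining characters creates one node.

2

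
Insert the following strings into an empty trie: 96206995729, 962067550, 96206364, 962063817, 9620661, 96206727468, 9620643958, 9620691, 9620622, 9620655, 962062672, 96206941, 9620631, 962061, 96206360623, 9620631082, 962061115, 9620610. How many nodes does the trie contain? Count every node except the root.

56

Trace insertions, counting only characters that open a new branch:
  "96206995729" → 11 new (9, 6, 2, 0, 6, 9, 9, 5, 7, 2, 9)
  "962067550" → prefix "96206" already present; 4 new (7, 5, 5, 0)
  "96206364" → prefix "96206" already present; 3 new (3, 6, 4)
  "962063817" → prefix "962063" already present; 3 new (8, 1, 7)
  "9620661" → prefix "96206" already present; 2 new (6, 1)
  "96206727468" → prefix "962067" already present; 5 new (2, 7, 4, 6, 8)
  "9620643958" → prefix "96206" already present; 5 new (4, 3, 9, 5, 8)
  "9620691" → prefix "962069" already present; 1 new (1)
  "9620622" → prefix "96206" already present; 2 new (2, 2)
  "9620655" → prefix "96206" already present; 2 new (5, 5)
  "962062672" → prefix "962062" already present; 3 new (6, 7, 2)
  "96206941" → prefix "962069" already present; 2 new (4, 1)
  "9620631" → prefix "962063" already present; 1 new (1)
  "962061" → prefix "96206" already present; 1 new (1)
  "96206360623" → prefix "9620636" already present; 4 new (0, 6, 2, 3)
  "9620631082" → prefix "9620631" already present; 3 new (0, 8, 2)
  "962061115" → prefix "962061" already present; 3 new (1, 1, 5)
  "9620610" → prefix "962061" already present; 1 new (0)
Total nodes = 11 + 4 + 3 + 3 + 2 + 5 + 5 + 1 + 2 + 2 + 3 + 2 + 1 + 1 + 4 + 3 + 3 + 1 = 56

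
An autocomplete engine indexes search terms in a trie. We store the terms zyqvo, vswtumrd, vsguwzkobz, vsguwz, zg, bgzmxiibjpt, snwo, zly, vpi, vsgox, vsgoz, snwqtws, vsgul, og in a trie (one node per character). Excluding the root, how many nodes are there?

51

Insert word by word; a character creates a node only if that edge doesn't already exist:
  "zyqvo" → 5 new (z, y, q, v, o)
  "vswtumrd" → 8 new (v, s, w, t, u, m, r, d)
  "vsguwzkobz" → prefix "vs" already present; 8 new (g, u, w, z, k, o, b, z)
  "vsguwz" → prefix "vsguwz" already present; 0 new (none)
  "zg" → prefix "z" already present; 1 new (g)
  "bgzmxiibjpt" → 11 new (b, g, z, m, x, i, i, b, j, p, t)
  "snwo" → 4 new (s, n, w, o)
  "zly" → prefix "z" already present; 2 new (l, y)
  "vpi" → prefix "v" already present; 2 new (p, i)
  "vsgox" → prefix "vsg" already present; 2 new (o, x)
  "vsgoz" → prefix "vsgo" already present; 1 new (z)
  "snwqtws" → prefix "snw" already present; 4 new (q, t, w, s)
  "vsgul" → prefix "vsgu" already present; 1 new (l)
  "og" → 2 new (o, g)
Total nodes = 5 + 8 + 8 + 0 + 1 + 11 + 4 + 2 + 2 + 2 + 1 + 4 + 1 + 2 = 51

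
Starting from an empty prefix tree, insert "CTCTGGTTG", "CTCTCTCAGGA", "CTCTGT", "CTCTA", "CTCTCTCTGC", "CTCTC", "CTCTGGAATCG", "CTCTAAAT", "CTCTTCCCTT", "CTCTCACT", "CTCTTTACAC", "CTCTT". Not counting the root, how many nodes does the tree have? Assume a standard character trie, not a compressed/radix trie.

Count nodes per top-level branch (shared prefixes stored once):
  'C'-branch (CTCTA, CTCTAAAT, CTCTC, CTCTCACT, CTCTCTCAGGA, CTCTCTCTGC, CTCTGGAATCG, CTCTGGTTG, CTCTGT, CTCTT, CTCTTCCCTT, CTCTTTACAC): 43 nodes
Sum: 43

43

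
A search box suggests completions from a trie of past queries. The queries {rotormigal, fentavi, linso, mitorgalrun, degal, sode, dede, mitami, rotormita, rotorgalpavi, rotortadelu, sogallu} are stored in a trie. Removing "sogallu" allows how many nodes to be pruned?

5

Walk "sogallu" from the leaf back toward the root, removing each node that no remaining word uses.
The suffix "gallu" (5 nodes) is used only by "sogallu"; the node for "so" still has the child "d", so pruning stops there.
Nodes removed: 5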